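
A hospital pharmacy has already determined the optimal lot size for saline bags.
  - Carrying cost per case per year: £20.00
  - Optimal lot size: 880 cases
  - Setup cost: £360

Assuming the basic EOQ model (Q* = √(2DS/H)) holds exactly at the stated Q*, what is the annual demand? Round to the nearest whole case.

From Q* = √(2DS/H) ⇒ Q*² = 2DS/H.
D = Q²H / (2S) = 880² × 20 / (2 × 360) = 21,511.11

21,511 cases per year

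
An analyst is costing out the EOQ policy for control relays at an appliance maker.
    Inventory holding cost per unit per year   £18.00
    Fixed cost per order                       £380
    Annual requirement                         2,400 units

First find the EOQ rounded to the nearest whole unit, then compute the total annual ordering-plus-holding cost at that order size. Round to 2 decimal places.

£5,729.92

EOQ = √(2DS/H) = √(2 × 2,400 × 380 / 18)
    = √(101,333.33) ≈ 318.33 → Q = 318 units
Orders/yr = 2,400/318 = 7.547; ordering cost = 7.547 × £380 = £2,867.92
Average inventory = 318/2 = 159; holding cost = 159 × £18 = £2,862.00
Total = £2,867.92 + £2,862.00 = £5,729.92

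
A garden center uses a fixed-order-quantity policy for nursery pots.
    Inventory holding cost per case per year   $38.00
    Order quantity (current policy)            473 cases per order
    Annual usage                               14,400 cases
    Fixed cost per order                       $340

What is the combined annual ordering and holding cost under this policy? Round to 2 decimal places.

$19,337.95

Annual ordering cost = (D/Q)·S = (14,400/473) × 340 = $10,350.95
Annual holding cost  = (Q/2)·H = (473/2) × 38 = $8,987.00
Total = $10,350.95 + $8,987.00 = $19,337.95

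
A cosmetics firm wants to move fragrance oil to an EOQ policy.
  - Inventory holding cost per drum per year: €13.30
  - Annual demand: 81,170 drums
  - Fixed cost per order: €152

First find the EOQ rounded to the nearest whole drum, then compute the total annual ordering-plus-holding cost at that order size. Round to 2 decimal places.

Optimal lot size Q* = (2 × 81,170 × €152 / €13.3)^½ ≈ 1,362.10 → Q = 1,362 drums
Annual ordering cost = (D/Q)·S = (81,170/1,362) × 152 = €9,058.62
Annual holding cost  = (Q/2)·H = (1,362/2) × 13.3 = €9,057.30
Total = €9,058.62 + €9,057.30 = €18,115.92

€18,115.92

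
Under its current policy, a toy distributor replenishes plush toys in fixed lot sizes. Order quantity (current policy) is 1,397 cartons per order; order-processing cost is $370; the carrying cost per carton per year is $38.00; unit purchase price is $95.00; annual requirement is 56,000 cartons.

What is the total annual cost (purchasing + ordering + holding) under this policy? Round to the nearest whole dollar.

Orders/yr = 56,000/1,397 = 40.086; ordering cost = 40.086 × $370 = $14,831.78
Average inventory = 1,397/2 = 698.5; holding cost = 698.5 × $38 = $26,543.00
Purchase cost = D·C = 56,000 × 95 = $5,320,000.00
Total = $14,831.78 + $26,543.00 + $5,320,000.00 = $5,361,374.78

$5,361,375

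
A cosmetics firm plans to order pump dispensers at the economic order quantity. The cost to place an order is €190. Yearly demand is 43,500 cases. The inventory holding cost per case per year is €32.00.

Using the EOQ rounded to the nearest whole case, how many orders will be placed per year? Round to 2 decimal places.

Q* = √(2·D·S / H) = √(2·43,500·190 / 32) = √516,562.5 ≈ 718.72 → Q = 719
Orders per year = D/Q = 43,500 / 719 = 60.501

60.50 orders per year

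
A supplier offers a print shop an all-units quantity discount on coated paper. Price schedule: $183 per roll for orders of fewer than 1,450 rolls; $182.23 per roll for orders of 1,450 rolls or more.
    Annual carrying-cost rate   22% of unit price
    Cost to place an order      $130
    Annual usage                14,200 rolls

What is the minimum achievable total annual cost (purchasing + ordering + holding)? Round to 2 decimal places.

H₁ = 22%×$183 = $40.2600;  H₂ = 22%×$182.23 = $40.0906
EOQ₁ = √(2×14,200×130/40.2600) = 302.83  (< 1,450, feasible at tier 1)
EOQ₂ = √(2×14,200×130/40.0906) = 303.47  (< 1,450 → use Q = 1,450 at tier-2 price)
TC(tier 1 (EOQ₁), Q≈302.8) = $2,610,791.80
TC(tier 2, Q≈1,450.0) = $2,618,004.79
Minimum at tier 1 (EOQ₁): $2,610,791.80

$2,610,791.80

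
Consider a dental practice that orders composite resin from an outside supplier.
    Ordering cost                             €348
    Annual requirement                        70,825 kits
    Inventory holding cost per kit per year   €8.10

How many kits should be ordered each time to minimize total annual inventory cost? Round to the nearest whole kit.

2,467 kits

Optimal lot size Q* = (2 × 70,825 × €348 / €8.1)^½ ≈ 2,466.92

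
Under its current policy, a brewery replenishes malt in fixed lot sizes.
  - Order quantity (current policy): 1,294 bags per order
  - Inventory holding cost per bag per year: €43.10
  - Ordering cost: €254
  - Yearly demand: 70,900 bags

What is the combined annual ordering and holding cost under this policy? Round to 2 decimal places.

Annual ordering cost = (D/Q)·S = (70,900/1,294) × 254 = €13,917.00
Annual holding cost  = (Q/2)·H = (1,294/2) × 43.1 = €27,885.70
Total = €13,917.00 + €27,885.70 = €41,802.70

€41,802.70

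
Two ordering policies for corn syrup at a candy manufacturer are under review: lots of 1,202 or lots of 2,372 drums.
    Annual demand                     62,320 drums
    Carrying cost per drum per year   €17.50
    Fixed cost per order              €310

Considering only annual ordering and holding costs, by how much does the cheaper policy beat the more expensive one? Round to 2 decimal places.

€2,309.64

For each Q, cost = (D/Q)·S + (Q/2)·H.
TC(1,202) = (62,320/1,202)×310 + (1,202/2)×17.5 = €26,590.05
TC(2,372) = (62,320/2,372)×310 + (2,372/2)×17.5 = €28,899.69
Lots of 1,202 are cheaper by €2,309.64.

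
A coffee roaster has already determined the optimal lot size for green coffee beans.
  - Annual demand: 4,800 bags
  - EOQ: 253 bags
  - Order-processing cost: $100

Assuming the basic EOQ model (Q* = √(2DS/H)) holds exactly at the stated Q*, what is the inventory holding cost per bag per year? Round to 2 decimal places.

$15.00

EOQ relation: Q² = 2DS/H, so rearrange for the unknown.
H = 2DS / Q² = 2 × 4,800 × 100 / 253² = 14.9979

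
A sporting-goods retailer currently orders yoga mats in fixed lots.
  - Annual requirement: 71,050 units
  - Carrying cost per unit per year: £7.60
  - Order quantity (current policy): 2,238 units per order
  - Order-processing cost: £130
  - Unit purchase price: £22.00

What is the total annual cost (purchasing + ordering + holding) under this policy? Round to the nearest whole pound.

Annual ordering cost = (D/Q)·S = (71,050/2,238) × 130 = £4,127.12
Annual holding cost  = (Q/2)·H = (2,238/2) × 7.6 = £8,504.40
Purchase cost = D·C = 71,050 × 22 = £1,563,100.00
Total = £4,127.12 + £8,504.40 + £1,563,100.00 = £1,575,731.52

£1,575,732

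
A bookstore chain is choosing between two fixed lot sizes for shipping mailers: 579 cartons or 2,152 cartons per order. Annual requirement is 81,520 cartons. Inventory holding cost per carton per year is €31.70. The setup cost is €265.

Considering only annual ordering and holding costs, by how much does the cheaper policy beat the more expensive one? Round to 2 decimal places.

€2,340.01

TC(Q) = (D/Q)S + (Q/2)H
TC(579) = (81,520/579)×265 + (579/2)×31.7 = €46,487.69
TC(2,152) = (81,520/2,152)×265 + (2,152/2)×31.7 = €44,147.68
Lots of 2,152 are cheaper by €2,340.01.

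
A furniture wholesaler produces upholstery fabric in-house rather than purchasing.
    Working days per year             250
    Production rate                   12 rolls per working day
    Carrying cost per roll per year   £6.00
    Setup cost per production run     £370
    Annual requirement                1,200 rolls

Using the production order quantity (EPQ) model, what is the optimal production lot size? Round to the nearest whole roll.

Daily demand d = 1,200/250 = 4.800; p = 12; 1 − d/p = 0.60000
EPQ = √(2DS / (H(1 − d/p)))
    = √(2 × 1,200 × 370 / (6 × 0.60000)) ≈ 496.66

497 rolls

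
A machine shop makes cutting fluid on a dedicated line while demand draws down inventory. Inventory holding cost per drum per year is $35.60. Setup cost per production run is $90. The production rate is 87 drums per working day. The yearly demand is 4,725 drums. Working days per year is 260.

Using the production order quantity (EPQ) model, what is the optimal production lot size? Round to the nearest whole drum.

d = 4,725/260 = 18.1731 drums/day;  effective holding cost H(1 − d/p) = 35.6·(1 − 18.1731/87) = 28.16366
Q* = √(2DS / H_eff) = √(2·4,725·90 / 28.16366) ≈ 173.78

174 drums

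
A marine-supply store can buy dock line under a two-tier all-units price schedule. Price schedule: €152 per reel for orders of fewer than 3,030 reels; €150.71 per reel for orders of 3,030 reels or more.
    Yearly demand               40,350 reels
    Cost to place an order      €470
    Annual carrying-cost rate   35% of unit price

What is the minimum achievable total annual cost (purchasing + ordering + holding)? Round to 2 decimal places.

€6,167,321.39

H₁ = 35%×€152 = €53.2000;  H₂ = 35%×€150.71 = €52.7485
EOQ₁ = √(2×40,350×470/53.2000) = 844.36  (< 3,030, feasible at tier 1)
EOQ₂ = √(2×40,350×470/52.7485) = 847.97  (< 3,030 → use Q = 3,030 at tier-2 price)
TC(tier 1 (EOQ₁), Q≈844.4) = €6,178,120.18
TC(tier 2, Q≈3,030.0) = €6,167,321.39
Minimum at tier 2: €6,167,321.39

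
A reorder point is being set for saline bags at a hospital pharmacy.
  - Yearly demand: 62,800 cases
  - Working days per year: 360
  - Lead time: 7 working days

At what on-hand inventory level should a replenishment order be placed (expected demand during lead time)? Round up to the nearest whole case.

1,222 cases

Daily demand d = 62,800 / 360 = 174.444 cases/day
Demand during lead time = 174.444 × 7 = 1,221.11
Reorder point = 1,221.11 → round up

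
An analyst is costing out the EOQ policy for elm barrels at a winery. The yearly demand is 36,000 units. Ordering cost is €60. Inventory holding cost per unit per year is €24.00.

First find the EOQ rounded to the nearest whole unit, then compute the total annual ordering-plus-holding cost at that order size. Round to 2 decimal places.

Q* = √(2·D·S / H) = √(2·36,000·60 / 24) = √180,000.0 ≈ 424.26 → Q = 424 units
Annual ordering cost = (D/Q)·S = (36,000/424) × 60 = €5,094.34
Annual holding cost  = (Q/2)·H = (424/2) × 24 = €5,088.00
Total = €5,094.34 + €5,088.00 = €10,182.34

€10,182.34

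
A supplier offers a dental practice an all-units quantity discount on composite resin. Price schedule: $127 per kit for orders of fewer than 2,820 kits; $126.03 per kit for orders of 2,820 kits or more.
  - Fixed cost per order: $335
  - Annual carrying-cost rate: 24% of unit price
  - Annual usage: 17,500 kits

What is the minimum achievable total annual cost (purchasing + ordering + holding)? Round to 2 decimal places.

$2,241,404.44

H₁ = 24%×$127 = $30.4800;  H₂ = 24%×$126.03 = $30.2472
EOQ₁ = √(2×17,500×335/30.4800) = 620.22  (< 2,820, feasible at tier 1)
EOQ₂ = √(2×17,500×335/30.2472) = 622.61  (< 2,820 → use Q = 2,820 at tier-2 price)
TC(tier 1 (EOQ₁), Q≈620.2) = $2,241,404.44
TC(tier 2, Q≈2,820.0) = $2,250,252.45
Minimum at tier 1 (EOQ₁): $2,241,404.44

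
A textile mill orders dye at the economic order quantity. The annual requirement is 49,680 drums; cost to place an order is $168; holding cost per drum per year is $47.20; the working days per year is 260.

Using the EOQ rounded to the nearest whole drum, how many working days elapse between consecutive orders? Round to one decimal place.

EOQ = √(2DS/H) = √(2 × 49,680 × 168 / 47.2)
    = √(353,654.24) ≈ 594.69 → Q = 595 drums
Days between orders = 260 / (D/Q) = 260 / 83.496 ≈ 3.114

3.1 days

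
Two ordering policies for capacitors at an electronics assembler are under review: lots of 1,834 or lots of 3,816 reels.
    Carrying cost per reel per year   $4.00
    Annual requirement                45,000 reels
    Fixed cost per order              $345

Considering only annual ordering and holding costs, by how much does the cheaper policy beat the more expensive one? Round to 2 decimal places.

For each Q, cost = (D/Q)·S + (Q/2)·H.
TC(1,834) = (45,000/1,834)×345 + (1,834/2)×4 = $12,133.10
TC(3,816) = (45,000/3,816)×345 + (3,816/2)×4 = $11,700.40
Cheaper: Q = 3,816.  Difference = $432.71

$432.71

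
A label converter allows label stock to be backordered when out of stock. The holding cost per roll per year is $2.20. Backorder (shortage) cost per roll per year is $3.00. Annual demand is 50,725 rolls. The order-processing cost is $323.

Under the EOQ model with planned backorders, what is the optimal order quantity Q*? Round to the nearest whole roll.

5,081 rolls

Q* = √(2DS/H) · √((H + b)/b)
   = √(2 × 50,725 × 323 / 2.2) · √((2.2 + 3) / 3)
   = 3,859.366 × 1.3166 ≈ 5,081.09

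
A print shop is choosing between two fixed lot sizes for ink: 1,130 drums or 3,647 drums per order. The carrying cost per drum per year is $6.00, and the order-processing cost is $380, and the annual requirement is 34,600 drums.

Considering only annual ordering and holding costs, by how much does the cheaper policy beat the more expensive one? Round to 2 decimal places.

$479.24

TC(Q) = (D/Q)S + (Q/2)H
TC(1,130) = (34,600/1,130)×380 + (1,130/2)×6 = $15,025.40
TC(3,647) = (34,600/3,647)×380 + (3,647/2)×6 = $14,546.15
Lots of 3,647 are cheaper by $479.24.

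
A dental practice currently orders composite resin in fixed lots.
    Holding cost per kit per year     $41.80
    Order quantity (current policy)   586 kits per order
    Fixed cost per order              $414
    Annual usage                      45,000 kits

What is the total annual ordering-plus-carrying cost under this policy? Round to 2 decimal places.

Annual ordering cost = (D/Q)·S = (45,000/586) × 414 = $31,791.81
Annual holding cost  = (Q/2)·H = (586/2) × 41.8 = $12,247.40
Total = $31,791.81 + $12,247.40 = $44,039.21

$44,039.21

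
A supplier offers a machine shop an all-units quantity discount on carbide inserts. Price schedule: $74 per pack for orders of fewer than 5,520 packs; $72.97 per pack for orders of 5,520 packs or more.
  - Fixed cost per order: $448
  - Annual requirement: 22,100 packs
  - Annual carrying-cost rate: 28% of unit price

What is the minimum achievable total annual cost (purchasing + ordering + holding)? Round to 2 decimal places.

H₁ = 28%×$74 = $20.7200;  H₂ = 28%×$72.97 = $20.4316
EOQ₁ = √(2×22,100×448/20.7200) = 977.59  (< 5,520, feasible at tier 1)
EOQ₂ = √(2×22,100×448/20.4316) = 984.46  (< 5,520 → use Q = 5,520 at tier-2 price)
TC(tier 1 (EOQ₁), Q≈977.6) = $1,655,655.60
TC(tier 2, Q≈5,520.0) = $1,670,821.84
Minimum at tier 1 (EOQ₁): $1,655,655.60

$1,655,655.60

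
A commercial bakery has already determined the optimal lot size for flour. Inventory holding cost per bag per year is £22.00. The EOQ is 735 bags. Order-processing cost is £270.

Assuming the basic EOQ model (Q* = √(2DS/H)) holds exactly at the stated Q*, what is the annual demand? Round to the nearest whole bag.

22,009 bags per year

Since Q* = (2DS/H)^½, squaring gives Q*²·H = 2DS.
D = Q²H / (2S) = 735² × 22 / (2 × 270) = 22,009.17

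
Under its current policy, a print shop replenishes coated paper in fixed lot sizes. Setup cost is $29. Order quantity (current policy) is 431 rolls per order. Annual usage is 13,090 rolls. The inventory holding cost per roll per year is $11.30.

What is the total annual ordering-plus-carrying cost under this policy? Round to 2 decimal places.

$3,315.92

Annual ordering cost = (D/Q)·S = (13,090/431) × 29 = $880.77
Annual holding cost  = (Q/2)·H = (431/2) × 11.3 = $2,435.15
Total = $880.77 + $2,435.15 = $3,315.92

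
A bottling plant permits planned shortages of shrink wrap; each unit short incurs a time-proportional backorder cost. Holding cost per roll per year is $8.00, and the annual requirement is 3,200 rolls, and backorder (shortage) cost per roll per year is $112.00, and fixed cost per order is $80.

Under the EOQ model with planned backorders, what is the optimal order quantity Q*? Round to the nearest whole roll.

262 rolls

Basic EOQ = √(2·3,200·80/8) = 252.982
Backorder adjustment √((H+b)/b) = √((8+112)/112) = 1.0351
Q* = 252.982 × 1.0351 ≈ 261.86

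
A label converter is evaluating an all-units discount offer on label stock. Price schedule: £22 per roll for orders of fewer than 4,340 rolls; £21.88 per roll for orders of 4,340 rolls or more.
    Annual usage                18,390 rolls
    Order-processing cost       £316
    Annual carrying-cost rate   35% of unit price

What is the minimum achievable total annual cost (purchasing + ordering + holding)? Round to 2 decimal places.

H₁ = 35%×£22 = £7.7000;  H₂ = 35%×£21.88 = £7.6580
EOQ₁ = √(2×18,390×316/7.7000) = 1,228.58  (< 4,340, feasible at tier 1)
EOQ₂ = √(2×18,390×316/7.6580) = 1,231.95  (< 4,340 → use Q = 4,340 at tier-2 price)
TC(tier 1 (EOQ₁), Q≈1,228.6) = £414,040.08
TC(tier 2, Q≈4,340.0) = £420,330.06
Minimum at tier 1 (EOQ₁): £414,040.08

£414,040.08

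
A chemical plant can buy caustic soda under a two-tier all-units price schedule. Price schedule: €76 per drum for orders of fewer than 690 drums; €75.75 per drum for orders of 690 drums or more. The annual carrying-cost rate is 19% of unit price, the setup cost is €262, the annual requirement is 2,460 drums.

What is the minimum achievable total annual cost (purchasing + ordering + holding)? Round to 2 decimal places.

€191,274.36

H₁ = 19%×€76 = €14.4400;  H₂ = 19%×€75.75 = €14.3925
EOQ₁ = √(2×2,460×262/14.4400) = 298.78  (< 690, feasible at tier 1)
EOQ₂ = √(2×2,460×262/14.3925) = 299.27  (< 690 → use Q = 690 at tier-2 price)
TC(tier 1 (EOQ₁), Q≈298.8) = €191,274.36
TC(tier 2, Q≈690.0) = €192,244.50
Minimum at tier 1 (EOQ₁): €191,274.36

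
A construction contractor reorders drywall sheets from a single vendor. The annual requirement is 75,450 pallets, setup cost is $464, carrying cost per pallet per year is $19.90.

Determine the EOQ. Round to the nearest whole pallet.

EOQ = √(2DS/H) = √(2 × 75,450 × 464 / 19.9)
    = √(3,518,472.36) ≈ 1,875.76

1,876 pallets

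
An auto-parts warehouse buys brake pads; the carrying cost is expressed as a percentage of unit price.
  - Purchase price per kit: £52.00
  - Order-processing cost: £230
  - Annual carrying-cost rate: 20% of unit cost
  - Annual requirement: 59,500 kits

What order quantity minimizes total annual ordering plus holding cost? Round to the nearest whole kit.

Holding cost per kit per year: H = 20% × £52 = £10.4000
EOQ = √(2DS/H) = √(2 × 59,500 × 230 / 10.4)
    = √(2,631,730.77) ≈ 1,622.26

1,622 kits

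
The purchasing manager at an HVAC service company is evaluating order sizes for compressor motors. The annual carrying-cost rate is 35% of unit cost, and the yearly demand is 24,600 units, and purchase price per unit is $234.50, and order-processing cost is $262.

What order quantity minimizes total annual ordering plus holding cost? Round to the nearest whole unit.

Carrying cost H = $234.5 × 35% = $82.0750/unit/yr
Optimal lot size Q* = (2 × 24,600 × $262 / $82.075)^½ ≈ 396.30

396 units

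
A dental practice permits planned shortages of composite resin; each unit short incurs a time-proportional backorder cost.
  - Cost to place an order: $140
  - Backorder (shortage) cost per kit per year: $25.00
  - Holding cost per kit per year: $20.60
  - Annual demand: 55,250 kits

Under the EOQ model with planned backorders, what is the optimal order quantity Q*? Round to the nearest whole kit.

1,170 kits

Q* = √(2DS/H) · √((H + b)/b)
   = √(2 × 55,250 × 140 / 20.6) · √((20.6 + 25) / 25)
   = 866.586 × 1.3506 ≈ 1,170.37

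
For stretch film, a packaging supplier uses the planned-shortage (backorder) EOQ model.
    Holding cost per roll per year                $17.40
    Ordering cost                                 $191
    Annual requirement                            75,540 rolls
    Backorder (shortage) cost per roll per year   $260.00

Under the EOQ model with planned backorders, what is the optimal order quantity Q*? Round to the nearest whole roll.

Q* = √(2DS/H) · √((H + b)/b)
   = √(2 × 75,540 × 191 / 17.4) · √((17.4 + 260) / 260)
   = 1,287.791 × 1.0329 ≈ 1,330.19

1,330 rolls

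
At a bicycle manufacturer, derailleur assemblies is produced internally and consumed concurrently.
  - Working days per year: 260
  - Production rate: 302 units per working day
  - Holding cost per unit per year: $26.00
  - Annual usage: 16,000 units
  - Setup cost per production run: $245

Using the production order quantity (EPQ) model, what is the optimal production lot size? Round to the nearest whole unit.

d = 16,000/260 = 61.5385 units/day;  effective holding cost H(1 − d/p) = 26·(1 − 61.5385/302) = 20.70199
Q* = √(2DS / H_eff) = √(2·16,000·245 / 20.70199) ≈ 615.39

615 units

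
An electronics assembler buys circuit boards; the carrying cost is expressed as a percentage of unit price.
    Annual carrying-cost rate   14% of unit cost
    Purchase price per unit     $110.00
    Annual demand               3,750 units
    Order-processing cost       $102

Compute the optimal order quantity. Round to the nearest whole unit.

223 units

H = i·C = 0.14 × $110 = $15.4000 per unit-year
Q* = √(2·D·S / H) = √(2·3,750·102 / 15.4) = √49,675.3 ≈ 222.88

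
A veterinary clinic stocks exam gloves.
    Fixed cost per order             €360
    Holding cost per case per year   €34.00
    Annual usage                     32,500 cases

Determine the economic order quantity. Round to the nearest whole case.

EOQ = √(2DS/H) = √(2 × 32,500 × 360 / 34)
    = √(688,235.29) ≈ 829.60

830 cases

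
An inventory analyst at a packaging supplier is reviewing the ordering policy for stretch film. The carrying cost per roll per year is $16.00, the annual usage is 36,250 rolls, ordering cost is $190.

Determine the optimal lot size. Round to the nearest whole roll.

Optimal lot size Q* = (2 × 36,250 × $190 / $16)^½ ≈ 927.87

928 rolls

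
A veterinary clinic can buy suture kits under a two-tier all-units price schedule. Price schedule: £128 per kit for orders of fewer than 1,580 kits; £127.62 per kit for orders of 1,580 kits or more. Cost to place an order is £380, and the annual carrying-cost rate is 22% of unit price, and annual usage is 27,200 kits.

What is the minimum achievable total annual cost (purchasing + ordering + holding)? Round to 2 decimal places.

£3,499,986.13

H₁ = 22%×£128 = £28.1600;  H₂ = 22%×£127.62 = £28.0764
EOQ₁ = √(2×27,200×380/28.1600) = 856.79  (< 1,580, feasible at tier 1)
EOQ₂ = √(2×27,200×380/28.0764) = 858.07  (< 1,580 → use Q = 1,580 at tier-2 price)
TC(tier 1 (EOQ₁), Q≈856.8) = £3,505,727.24
TC(tier 2, Q≈1,580.0) = £3,499,986.13
Minimum at tier 2: £3,499,986.13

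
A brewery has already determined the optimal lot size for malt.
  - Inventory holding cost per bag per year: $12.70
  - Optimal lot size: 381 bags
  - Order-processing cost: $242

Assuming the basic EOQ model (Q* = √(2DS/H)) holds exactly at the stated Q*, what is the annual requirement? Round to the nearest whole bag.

From Q* = √(2DS/H) ⇒ Q*² = 2DS/H.
D = Q²H / (2S) = 381² × 12.7 / (2 × 242) = 3,808.98

3,809 bags per year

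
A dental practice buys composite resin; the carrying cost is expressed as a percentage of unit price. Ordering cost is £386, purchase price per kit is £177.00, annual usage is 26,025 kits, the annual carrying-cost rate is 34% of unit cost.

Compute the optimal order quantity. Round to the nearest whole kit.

H = i·C = 0.34 × £177 = £60.1800 per kit-year
EOQ = √(2DS/H) = √(2 × 26,025 × 386 / 60.18)
    = √(333,853.44) ≈ 577.80

578 kits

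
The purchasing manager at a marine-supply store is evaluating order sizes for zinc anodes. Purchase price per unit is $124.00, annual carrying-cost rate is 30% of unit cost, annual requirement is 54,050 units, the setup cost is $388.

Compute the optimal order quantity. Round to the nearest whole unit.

1,062 units

Holding cost per unit per year: H = 30% × $124 = $37.2000
EOQ = √(2DS/H) = √(2 × 54,050 × 388 / 37.2)
    = √(1,127,494.62) ≈ 1,061.84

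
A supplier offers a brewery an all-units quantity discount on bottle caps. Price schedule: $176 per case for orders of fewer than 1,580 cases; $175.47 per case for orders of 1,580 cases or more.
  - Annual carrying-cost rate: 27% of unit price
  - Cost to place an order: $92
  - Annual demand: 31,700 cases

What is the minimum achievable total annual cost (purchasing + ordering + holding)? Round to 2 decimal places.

$5,595,848.56

H₁ = 27%×$176 = $47.5200;  H₂ = 27%×$175.47 = $47.3769
EOQ₁ = √(2×31,700×92/47.5200) = 350.35  (< 1,580, feasible at tier 1)
EOQ₂ = √(2×31,700×92/47.3769) = 350.88  (< 1,580 → use Q = 1,580 at tier-2 price)
TC(tier 1 (EOQ₁), Q≈350.3) = $5,595,848.56
TC(tier 2, Q≈1,580.0) = $5,601,672.57
Minimum at tier 1 (EOQ₁): $5,595,848.56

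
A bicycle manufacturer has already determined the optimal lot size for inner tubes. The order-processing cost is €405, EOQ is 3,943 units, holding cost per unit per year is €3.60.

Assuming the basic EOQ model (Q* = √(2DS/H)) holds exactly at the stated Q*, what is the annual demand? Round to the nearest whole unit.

EOQ relation: Q² = 2DS/H, so rearrange for the unknown.
D = Q²H / (2S) = 3,943² × 3.6 / (2 × 405) = 69,098.88

69,099 units per year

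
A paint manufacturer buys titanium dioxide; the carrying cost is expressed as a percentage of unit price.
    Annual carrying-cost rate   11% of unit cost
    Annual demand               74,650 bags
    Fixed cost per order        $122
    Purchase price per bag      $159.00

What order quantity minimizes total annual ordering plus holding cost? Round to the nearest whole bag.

1,021 bags

Holding cost per bag per year: H = 11% × $159 = $17.4900
2DS/H = 2·74,650·122/17.49 = 1,041,429.39
EOQ = √1,041,429.39 ≈ 1,020.50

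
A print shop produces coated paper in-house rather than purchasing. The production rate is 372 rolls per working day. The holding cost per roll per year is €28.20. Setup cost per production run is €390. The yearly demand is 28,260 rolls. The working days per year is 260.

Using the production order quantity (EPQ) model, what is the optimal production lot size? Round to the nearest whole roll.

d = 28,260/260 = 108.6923 rolls/day;  effective holding cost H(1 − d/p) = 28.2·(1 − 108.6923/372) = 19.96042
Q* = √(2DS / H_eff) = √(2·28,260·390 / 19.96042) ≈ 1,050.87

1,051 rolls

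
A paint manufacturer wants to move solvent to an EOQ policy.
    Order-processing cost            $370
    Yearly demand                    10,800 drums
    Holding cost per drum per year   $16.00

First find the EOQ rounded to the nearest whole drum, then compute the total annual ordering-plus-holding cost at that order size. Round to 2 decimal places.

$11,308.05

EOQ = √(2DS/H) = √(2 × 10,800 × 370 / 16)
    = √(499,500.00) ≈ 706.75 → Q = 707 drums
Ordering: D/Q × S = 10,800/707 × $370 = $5,652.05
Holding:  Q/2 × H = 707/2 × $16 = $5,656.00
Total = $5,652.05 + $5,656.00 = $11,308.05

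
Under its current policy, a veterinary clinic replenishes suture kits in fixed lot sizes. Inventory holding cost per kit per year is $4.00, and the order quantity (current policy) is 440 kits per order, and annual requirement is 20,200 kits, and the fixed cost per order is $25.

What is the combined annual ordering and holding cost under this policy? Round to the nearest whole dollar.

Orders/yr = 20,200/440 = 45.909; ordering cost = 45.909 × $25 = $1,147.73
Average inventory = 440/2 = 220; holding cost = 220 × $4 = $880.00
Total = $1,147.73 + $880.00 = $2,027.73

$2,028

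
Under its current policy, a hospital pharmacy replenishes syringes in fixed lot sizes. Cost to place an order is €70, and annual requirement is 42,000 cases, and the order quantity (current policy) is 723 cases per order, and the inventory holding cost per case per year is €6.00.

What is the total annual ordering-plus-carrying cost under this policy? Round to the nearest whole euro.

€6,235

Annual ordering cost = (D/Q)·S = (42,000/723) × 70 = €4,066.39
Annual holding cost  = (Q/2)·H = (723/2) × 6 = €2,169.00
Total = €4,066.39 + €2,169.00 = €6,235.39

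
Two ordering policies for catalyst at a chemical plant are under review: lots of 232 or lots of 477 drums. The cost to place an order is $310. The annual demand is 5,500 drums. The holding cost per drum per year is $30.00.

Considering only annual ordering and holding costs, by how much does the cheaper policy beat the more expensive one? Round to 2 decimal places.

For each Q, cost = (D/Q)·S + (Q/2)·H.
TC(232) = (5,500/232)×310 + (232/2)×30 = $10,829.14
TC(477) = (5,500/477)×310 + (477/2)×30 = $10,729.42
Cheaper: Q = 477.  Difference = $99.71

$99.71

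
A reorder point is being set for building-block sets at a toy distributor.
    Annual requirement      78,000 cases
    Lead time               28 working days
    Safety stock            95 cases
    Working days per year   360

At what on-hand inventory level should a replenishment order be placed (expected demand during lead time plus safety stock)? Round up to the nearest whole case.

6,162 cases

Daily demand d = 78,000 / 360 = 216.667 cases/day
Demand during lead time = 216.667 × 28 = 6,066.67
Reorder point = 6,066.67 + 95 = 6,161.67 → round up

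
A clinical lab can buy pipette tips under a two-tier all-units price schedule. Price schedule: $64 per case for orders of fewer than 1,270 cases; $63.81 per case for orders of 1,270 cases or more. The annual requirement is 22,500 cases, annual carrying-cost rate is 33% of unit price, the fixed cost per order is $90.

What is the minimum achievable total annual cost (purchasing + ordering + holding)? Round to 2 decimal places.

H₁ = 33%×$64 = $21.1200;  H₂ = 33%×$63.81 = $21.0573
EOQ₁ = √(2×22,500×90/21.1200) = 437.91  (< 1,270, feasible at tier 1)
EOQ₂ = √(2×22,500×90/21.0573) = 438.56  (< 1,270 → use Q = 1,270 at tier-2 price)
TC(tier 1 (EOQ₁), Q≈437.9) = $1,449,248.57
TC(tier 2, Q≈1,270.0) = $1,450,690.87
Minimum at tier 1 (EOQ₁): $1,449,248.57

$1,449,248.57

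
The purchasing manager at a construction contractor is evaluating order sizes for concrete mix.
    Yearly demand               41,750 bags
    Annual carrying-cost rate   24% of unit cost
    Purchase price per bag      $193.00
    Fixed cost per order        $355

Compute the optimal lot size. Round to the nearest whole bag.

800 bags

Carrying cost H = $193 × 24% = $46.3200/bag/yr
Optimal lot size Q* = (2 × 41,750 × $355 / $46.32)^½ ≈ 799.97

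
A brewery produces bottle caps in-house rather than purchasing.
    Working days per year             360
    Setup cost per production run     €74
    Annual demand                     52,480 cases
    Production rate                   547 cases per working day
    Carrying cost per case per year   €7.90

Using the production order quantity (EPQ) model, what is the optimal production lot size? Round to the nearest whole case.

Daily demand d = 52,480/360 = 145.778; p = 547; 1 − d/p = 0.73350
EPQ = √(2DS / (H(1 − d/p)))
    = √(2 × 52,480 × 74 / (7.9 × 0.73350)) ≈ 1,157.75

1,158 cases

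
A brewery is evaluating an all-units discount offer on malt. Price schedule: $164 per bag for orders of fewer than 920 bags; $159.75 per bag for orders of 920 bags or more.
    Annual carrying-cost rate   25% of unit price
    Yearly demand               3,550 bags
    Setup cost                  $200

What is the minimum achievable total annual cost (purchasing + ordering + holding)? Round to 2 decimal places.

$586,255.49

H₁ = 25%×$164 = $41.0000;  H₂ = 25%×$159.75 = $39.9375
EOQ₁ = √(2×3,550×200/41.0000) = 186.10  (< 920, feasible at tier 1)
EOQ₂ = √(2×3,550×200/39.9375) = 188.56  (< 920 → use Q = 920 at tier-2 price)
TC(tier 1 (EOQ₁), Q≈186.1) = $589,830.20
TC(tier 2, Q≈920.0) = $586,255.49
Minimum at tier 2: $586,255.49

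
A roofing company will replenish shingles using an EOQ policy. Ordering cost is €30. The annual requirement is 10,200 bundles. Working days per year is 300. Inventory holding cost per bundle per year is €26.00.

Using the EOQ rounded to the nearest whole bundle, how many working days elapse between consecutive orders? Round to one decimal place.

Q* = √(2·D·S / H) = √(2·10,200·30 / 26) = √23,538.5 ≈ 153.42 → Q = 153 bundles
Cycle time = (working days × Q)/D = (300 × 153) / 10,200 = 4.500 days

4.5 days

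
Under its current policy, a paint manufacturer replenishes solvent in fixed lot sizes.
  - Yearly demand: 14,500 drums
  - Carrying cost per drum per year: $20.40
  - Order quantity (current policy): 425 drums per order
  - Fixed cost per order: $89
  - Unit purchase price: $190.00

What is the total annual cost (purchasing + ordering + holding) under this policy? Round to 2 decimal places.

$2,762,371.47

Orders/yr = 14,500/425 = 34.118; ordering cost = 34.118 × $89 = $3,036.47
Average inventory = 425/2 = 212.5; holding cost = 212.5 × $20.4 = $4,335.00
Purchase cost = D·C = 14,500 × 190 = $2,755,000.00
Total = $3,036.47 + $4,335.00 + $2,755,000.00 = $2,762,371.47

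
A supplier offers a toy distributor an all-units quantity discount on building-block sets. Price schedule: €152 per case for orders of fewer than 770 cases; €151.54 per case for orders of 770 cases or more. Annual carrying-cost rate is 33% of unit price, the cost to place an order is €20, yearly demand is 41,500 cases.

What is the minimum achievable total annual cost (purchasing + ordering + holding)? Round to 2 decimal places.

€6,309,241.08

H₁ = 33%×€152 = €50.1600;  H₂ = 33%×€151.54 = €50.0082
EOQ₁ = √(2×41,500×20/50.1600) = 181.92  (< 770, feasible at tier 1)
EOQ₂ = √(2×41,500×20/50.0082) = 182.19  (< 770 → use Q = 770 at tier-2 price)
TC(tier 1 (EOQ₁), Q≈181.9) = €6,317,125.00
TC(tier 2, Q≈770.0) = €6,309,241.08
Minimum at tier 2: €6,309,241.08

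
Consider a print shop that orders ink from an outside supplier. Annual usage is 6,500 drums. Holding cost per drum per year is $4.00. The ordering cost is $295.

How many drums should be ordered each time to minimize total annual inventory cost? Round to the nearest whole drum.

2DS/H = 2·6,500·295/4 = 958,750.00
EOQ = √958,750.00 ≈ 979.16

979 drums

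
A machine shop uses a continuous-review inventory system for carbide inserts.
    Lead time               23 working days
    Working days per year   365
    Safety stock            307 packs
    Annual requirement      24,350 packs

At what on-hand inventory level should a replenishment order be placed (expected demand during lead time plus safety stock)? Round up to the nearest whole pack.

1,842 packs

Daily demand d = 24,350 / 365 = 66.712 packs/day
Demand during lead time = 66.712 × 23 = 1,534.38
Reorder point = 1,534.38 + 307 = 1,841.38 → round up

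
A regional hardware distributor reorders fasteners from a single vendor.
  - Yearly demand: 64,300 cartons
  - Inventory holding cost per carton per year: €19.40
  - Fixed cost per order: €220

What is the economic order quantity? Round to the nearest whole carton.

Optimal lot size Q* = (2 × 64,300 × €220 / €19.4)^½ ≈ 1,207.62

1,208 cartons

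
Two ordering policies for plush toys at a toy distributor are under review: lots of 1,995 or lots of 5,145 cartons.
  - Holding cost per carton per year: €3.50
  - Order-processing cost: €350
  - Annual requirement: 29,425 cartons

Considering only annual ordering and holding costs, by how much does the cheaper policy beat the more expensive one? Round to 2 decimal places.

€2,351.92

For each Q, cost = (D/Q)·S + (Q/2)·H.
TC(1,995) = (29,425/1,995)×350 + (1,995/2)×3.5 = €8,653.53
TC(5,145) = (29,425/5,145)×350 + (5,145/2)×3.5 = €11,005.45
Cheaper: Q = 1,995.  Difference = €2,351.92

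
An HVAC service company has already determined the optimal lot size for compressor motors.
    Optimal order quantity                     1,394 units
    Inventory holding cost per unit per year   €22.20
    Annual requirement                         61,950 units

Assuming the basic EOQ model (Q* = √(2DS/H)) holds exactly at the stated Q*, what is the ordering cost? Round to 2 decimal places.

From Q* = √(2DS/H) ⇒ Q*² = 2DS/H.
S = Q²H / (2D) = 1,394² × 22.2 / (2 × 61,950) = 348.1827

€348.18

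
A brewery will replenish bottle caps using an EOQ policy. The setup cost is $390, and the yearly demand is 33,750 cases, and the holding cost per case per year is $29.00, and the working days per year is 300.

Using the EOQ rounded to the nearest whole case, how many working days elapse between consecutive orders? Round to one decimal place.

Optimal lot size Q* = (2 × 33,750 × $390 / $29)^½ ≈ 952.76 → Q = 953 cases
Cycle time = (working days × Q)/D = (300 × 953) / 33,750 = 8.471 days

8.5 days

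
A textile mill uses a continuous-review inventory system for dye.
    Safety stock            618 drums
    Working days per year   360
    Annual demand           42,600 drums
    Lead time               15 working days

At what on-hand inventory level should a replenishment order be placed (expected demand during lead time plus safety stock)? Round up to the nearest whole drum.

2,393 drums

Daily demand d = 42,600 / 360 = 118.333 drums/day
Demand during lead time = 118.333 × 15 = 1,775.00
Reorder point = 1,775.00 + 618 = 2,393.00 → round up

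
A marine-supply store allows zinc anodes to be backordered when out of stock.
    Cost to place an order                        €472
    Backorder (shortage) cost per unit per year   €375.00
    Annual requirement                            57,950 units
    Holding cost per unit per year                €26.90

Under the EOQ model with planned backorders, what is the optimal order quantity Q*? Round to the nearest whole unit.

1,476 units

Q* = √(2DS/H) · √((H + b)/b)
   = √(2 × 57,950 × 472 / 26.9) · √((26.9 + 375) / 375)
   = 1,426.056 × 1.0352 ≈ 1,476.32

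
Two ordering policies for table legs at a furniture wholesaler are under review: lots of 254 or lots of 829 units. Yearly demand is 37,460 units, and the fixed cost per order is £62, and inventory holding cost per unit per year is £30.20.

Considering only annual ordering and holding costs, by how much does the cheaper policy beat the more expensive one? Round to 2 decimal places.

Annual cost at Q: ordering D·S/Q plus holding Q·H/2.
TC(254) = (37,460/254)×62 + (254/2)×30.2 = £12,979.18
TC(829) = (37,460/829)×62 + (829/2)×30.2 = £15,319.49
|ΔTC| = |£12,979.18 − £15,319.49| = £2,340.31

£2,340.31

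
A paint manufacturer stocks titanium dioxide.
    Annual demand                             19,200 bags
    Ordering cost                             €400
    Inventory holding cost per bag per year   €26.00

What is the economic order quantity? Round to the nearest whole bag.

2DS/H = 2·19,200·400/26 = 590,769.23
EOQ = √590,769.23 ≈ 768.62

769 bags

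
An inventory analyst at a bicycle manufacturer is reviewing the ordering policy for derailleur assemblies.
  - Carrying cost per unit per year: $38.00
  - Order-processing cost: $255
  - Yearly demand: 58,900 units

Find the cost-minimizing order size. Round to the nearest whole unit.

2DS/H = 2·58,900·255/38 = 790,500.00
EOQ = √790,500.00 ≈ 889.10

889 units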